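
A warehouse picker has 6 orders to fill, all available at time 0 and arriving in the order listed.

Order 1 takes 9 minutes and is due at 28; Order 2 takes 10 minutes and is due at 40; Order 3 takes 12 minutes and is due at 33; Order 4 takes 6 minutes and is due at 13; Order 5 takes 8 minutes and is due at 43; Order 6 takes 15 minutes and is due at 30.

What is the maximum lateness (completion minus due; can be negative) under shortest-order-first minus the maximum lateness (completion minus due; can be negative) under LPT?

SPT (increasing processing time): Order 4 Order 5 Order 1 Order 2 Order 3 Order 6.
Order 4: 0→6, due 13, lateness -7
Order 5: 6→14, due 43, lateness -29
Order 1: 14→23, due 28, lateness -5
Order 2: 23→33, due 40, lateness -7
Order 3: 33→45, due 33, lateness 12
Order 6: 45→60, due 30, lateness 30
Maximum = 30.
LPT (decreasing processing time): Order 6 Order 3 Order 2 Order 1 Order 5 Order 4.
Order 6: 0→15, due 30, lateness -15
Order 3: 15→27, due 33, lateness -6
Order 2: 27→37, due 40, lateness -3
Order 1: 37→46, due 28, lateness 18
Order 5: 46→54, due 43, lateness 11
Order 4: 54→60, due 13, lateness 47
Maximum = 47.
Difference = 30 − 47 = -17.

-17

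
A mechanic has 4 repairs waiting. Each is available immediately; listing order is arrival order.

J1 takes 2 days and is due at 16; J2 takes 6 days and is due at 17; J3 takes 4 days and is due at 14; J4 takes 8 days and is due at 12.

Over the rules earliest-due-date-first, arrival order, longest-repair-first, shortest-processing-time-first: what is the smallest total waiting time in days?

20

EDD (increasing due date): J4 J3 J1 J2.
J4: waits 0, runs 0→8
J3: waits 8, runs 8→12
J1: waits 12, runs 12→14
J2: waits 14, runs 14→20
Sum = 0+8+12+14 = 34.
FIFO (arrival order): J1 J2 J3 J4.
J1: waits 0, runs 0→2
J2: waits 2, runs 2→8
J3: waits 8, runs 8→12
J4: waits 12, runs 12→20
Sum = 0+2+8+12 = 22.
LPT (decreasing processing time): J4 J2 J3 J1.
J4: waits 0, runs 0→8
J2: waits 8, runs 8→14
J3: waits 14, runs 14→18
J1: waits 18, runs 18→20
Sum = 0+8+14+18 = 40.
SPT (increasing processing time): J1 J3 J2 J4.
J1: waits 0, runs 0→2
J3: waits 2, runs 2→6
J2: waits 6, runs 6→12
J4: waits 12, runs 12→20
Sum = 0+2+6+12 = 20.
EDD 34, FIFO 22, LPT 40, SPT 20 → minimum 20.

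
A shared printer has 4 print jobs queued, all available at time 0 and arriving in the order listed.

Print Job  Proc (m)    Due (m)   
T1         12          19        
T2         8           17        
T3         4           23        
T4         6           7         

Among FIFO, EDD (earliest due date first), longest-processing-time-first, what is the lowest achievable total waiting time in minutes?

FIFO (arrival order): T1 T2 T3 T4.
T1: waits 0, runs 0→12
T2: waits 12, runs 12→20
T3: waits 20, runs 20→24
T4: waits 24, runs 24→30
Sum = 0+12+20+24 = 56.
EDD (increasing due date): T4 T2 T1 T3.
T4: waits 0, runs 0→6
T2: waits 6, runs 6→14
T1: waits 14, runs 14→26
T3: waits 26, runs 26→30
Sum = 0+6+14+26 = 46.
LPT (decreasing processing time): T1 T2 T4 T3.
T1: waits 0, runs 0→12
T2: waits 12, runs 12→20
T4: waits 20, runs 20→26
T3: waits 26, runs 26→30
Sum = 0+12+20+26 = 58.
FIFO 56, EDD 46, LPT 58 → minimum 46.

46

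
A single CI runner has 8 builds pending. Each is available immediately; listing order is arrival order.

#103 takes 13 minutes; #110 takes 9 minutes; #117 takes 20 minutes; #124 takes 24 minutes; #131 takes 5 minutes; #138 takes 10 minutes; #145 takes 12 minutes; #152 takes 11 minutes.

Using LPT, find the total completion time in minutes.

LPT (decreasing processing time): #124 #117 #103 #145 #152 #138 #110 #131.
#124: 0→24
#117: 24→44
#103: 44→57
#145: 57→69
#152: 69→80
#138: 80→90
#110: 90→99
#131: 99→104
Sum = 24+44+57+69+80+90+99+104 = 567.

567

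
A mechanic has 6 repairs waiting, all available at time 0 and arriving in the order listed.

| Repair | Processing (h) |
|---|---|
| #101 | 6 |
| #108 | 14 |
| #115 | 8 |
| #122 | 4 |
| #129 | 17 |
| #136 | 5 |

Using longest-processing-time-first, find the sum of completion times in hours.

LPT (decreasing processing time): #129 #108 #115 #101 #136 #122.
#129: 0→17
#108: 17→31
#115: 31→39
#101: 39→45
#136: 45→50
#122: 50→54
Sum = 17+31+39+45+50+54 = 236.

236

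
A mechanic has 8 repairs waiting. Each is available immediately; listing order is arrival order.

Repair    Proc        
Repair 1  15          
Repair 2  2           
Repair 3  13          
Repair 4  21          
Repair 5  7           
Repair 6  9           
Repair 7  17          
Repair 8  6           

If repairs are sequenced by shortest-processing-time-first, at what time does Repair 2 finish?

SPT (increasing processing time): Repair 2 Repair 8 Repair 5 Repair 6 Repair 3 Repair 1 Repair 7 Repair 4.
Repair 2: 0→2

2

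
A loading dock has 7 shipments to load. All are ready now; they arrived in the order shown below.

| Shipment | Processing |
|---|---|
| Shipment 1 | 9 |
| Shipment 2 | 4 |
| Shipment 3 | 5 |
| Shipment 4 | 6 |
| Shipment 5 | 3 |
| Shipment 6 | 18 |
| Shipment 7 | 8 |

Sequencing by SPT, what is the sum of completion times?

SPT (increasing processing time): Shipment 5 Shipment 2 Shipment 3 Shipment 4 Shipment 7 Shipment 1 Shipment 6.
Shipment 5: 0→3
Shipment 2: 3→7
Shipment 3: 7→12
Shipment 4: 12→18
Shipment 7: 18→26
Shipment 1: 26→35
Shipment 6: 35→53
Sum = 3+7+12+18+26+35+53 = 154.

154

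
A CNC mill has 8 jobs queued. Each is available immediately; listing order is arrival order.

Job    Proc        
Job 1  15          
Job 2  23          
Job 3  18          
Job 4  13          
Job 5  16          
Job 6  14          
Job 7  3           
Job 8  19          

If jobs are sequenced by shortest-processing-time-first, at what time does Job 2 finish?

SPT (increasing processing time): Job 7 Job 4 Job 6 Job 1 Job 5 Job 3 Job 8 Job 2.
Job 7: 0→3
Job 4: 3→16
Job 6: 16→30
Job 1: 30→45
Job 5: 45→61
Job 3: 61→79
Job 8: 79→98
Job 2: 98→121

121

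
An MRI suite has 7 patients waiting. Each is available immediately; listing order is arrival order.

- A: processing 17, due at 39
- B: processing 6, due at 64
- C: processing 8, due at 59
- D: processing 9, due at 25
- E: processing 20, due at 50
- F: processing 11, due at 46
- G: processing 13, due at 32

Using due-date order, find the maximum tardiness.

20

EDD (increasing due date): D G A F E C B.
D: 0→9, due 25, tardiness 0
G: 9→22, due 32, tardiness 0
A: 22→39, due 39, tardiness 0
F: 39→50, due 46, tardiness 4
E: 50→70, due 50, tardiness 20
C: 70→78, due 59, tardiness 19
B: 78→84, due 64, tardiness 20
Maximum = 20.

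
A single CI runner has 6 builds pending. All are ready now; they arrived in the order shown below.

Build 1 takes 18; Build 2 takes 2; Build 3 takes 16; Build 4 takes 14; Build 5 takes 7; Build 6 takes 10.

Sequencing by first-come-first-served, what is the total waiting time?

181

FIFO (arrival order): Build 1 Build 2 Build 3 Build 4 Build 5 Build 6.
Build 1: waits 0, runs 0→18
Build 2: waits 18, runs 18→20
Build 3: waits 20, runs 20→36
Build 4: waits 36, runs 36→50
Build 5: waits 50, runs 50→57
Build 6: waits 57, runs 57→67
Sum = 0+18+20+36+50+57 = 181.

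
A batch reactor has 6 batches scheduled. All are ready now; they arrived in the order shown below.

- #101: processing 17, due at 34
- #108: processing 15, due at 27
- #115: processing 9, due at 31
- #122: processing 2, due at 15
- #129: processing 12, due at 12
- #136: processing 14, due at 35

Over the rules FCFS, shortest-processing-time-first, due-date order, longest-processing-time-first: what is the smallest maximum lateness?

34

FIFO (arrival order): #101 #108 #115 #122 #129 #136.
#101: 0→17, due 34, lateness -17
#108: 17→32, due 27, lateness 5
#115: 32→41, due 31, lateness 10
#122: 41→43, due 15, lateness 28
#129: 43→55, due 12, lateness 43
#136: 55→69, due 35, lateness 34
Maximum = 43.
SPT (increasing processing time): #122 #115 #129 #136 #108 #101.
#122: 0→2, due 15, lateness -13
#115: 2→11, due 31, lateness -20
#129: 11→23, due 12, lateness 11
#136: 23→37, due 35, lateness 2
#108: 37→52, due 27, lateness 25
#101: 52→69, due 34, lateness 35
Maximum = 35.
EDD (increasing due date): #129 #122 #108 #115 #101 #136.
#129: 0→12, due 12, lateness 0
#122: 12→14, due 15, lateness -1
#108: 14→29, due 27, lateness 2
#115: 29→38, due 31, lateness 7
#101: 38→55, due 34, lateness 21
#136: 55→69, due 35, lateness 34
Maximum = 34.
LPT (decreasing processing time): #101 #108 #136 #129 #115 #122.
#101: 0→17, due 34, lateness -17
#108: 17→32, due 27, lateness 5
#136: 32→46, due 35, lateness 11
#129: 46→58, due 12, lateness 46
#115: 58→67, due 31, lateness 36
#122: 67→69, due 15, lateness 54
Maximum = 54.
FIFO 43, SPT 35, EDD 34, LPT 54 → minimum 34.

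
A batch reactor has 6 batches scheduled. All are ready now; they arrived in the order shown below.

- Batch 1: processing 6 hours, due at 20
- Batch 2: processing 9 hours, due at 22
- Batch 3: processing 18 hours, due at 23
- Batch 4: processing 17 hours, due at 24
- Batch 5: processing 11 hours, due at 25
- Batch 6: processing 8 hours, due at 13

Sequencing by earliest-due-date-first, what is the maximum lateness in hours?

EDD (increasing due date): Batch 6 Batch 1 Batch 2 Batch 3 Batch 4 Batch 5.
Batch 6: 0→8, due 13, lateness -5
Batch 1: 8→14, due 20, lateness -6
Batch 2: 14→23, due 22, lateness 1
Batch 3: 23→41, due 23, lateness 18
Batch 4: 41→58, due 24, lateness 34
Batch 5: 58→69, due 25, lateness 44
Maximum = 44.

44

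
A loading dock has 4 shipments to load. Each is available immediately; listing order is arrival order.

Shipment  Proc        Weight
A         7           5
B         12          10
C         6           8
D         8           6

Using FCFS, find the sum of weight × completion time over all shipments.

623

FIFO (arrival order): A B C D.
A: finishes 7, weight 5, w·C = 35
B: finishes 19, weight 10, w·C = 190
C: finishes 25, weight 8, w·C = 200
D: finishes 33, weight 6, w·C = 198
Sum = 35+190+200+198 = 623.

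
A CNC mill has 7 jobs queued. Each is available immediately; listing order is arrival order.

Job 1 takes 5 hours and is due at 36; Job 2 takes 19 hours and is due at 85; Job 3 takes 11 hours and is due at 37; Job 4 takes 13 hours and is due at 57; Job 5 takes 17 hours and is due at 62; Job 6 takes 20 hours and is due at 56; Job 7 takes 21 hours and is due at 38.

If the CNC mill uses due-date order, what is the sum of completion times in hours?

EDD (increasing due date): Job 1 Job 3 Job 7 Job 6 Job 4 Job 5 Job 2.
Job 1: 0→5
Job 3: 5→16
Job 7: 16→37
Job 6: 37→57
Job 4: 57→70
Job 5: 70→87
Job 2: 87→106
Sum = 5+16+37+57+70+87+106 = 378.

378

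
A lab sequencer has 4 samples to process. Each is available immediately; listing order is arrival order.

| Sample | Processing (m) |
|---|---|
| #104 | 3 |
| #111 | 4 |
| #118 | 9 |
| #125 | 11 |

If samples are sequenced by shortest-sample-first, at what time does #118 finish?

16

SPT (increasing processing time): #104 #111 #118 #125.
#104: 0→3
#111: 3→7
#118: 7→16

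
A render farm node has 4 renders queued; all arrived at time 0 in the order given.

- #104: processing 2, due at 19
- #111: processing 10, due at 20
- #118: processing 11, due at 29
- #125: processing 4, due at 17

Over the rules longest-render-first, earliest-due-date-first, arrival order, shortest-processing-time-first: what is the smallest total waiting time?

LPT (decreasing processing time): #118 #111 #125 #104.
#118: waits 0, runs 0→11
#111: waits 11, runs 11→21
#125: waits 21, runs 21→25
#104: waits 25, runs 25→27
Sum = 0+11+21+25 = 57.
EDD (increasing due date): #125 #104 #111 #118.
#125: waits 0, runs 0→4
#104: waits 4, runs 4→6
#111: waits 6, runs 6→16
#118: waits 16, runs 16→27
Sum = 0+4+6+16 = 26.
FIFO (arrival order): #104 #111 #118 #125.
#104: waits 0, runs 0→2
#111: waits 2, runs 2→12
#118: waits 12, runs 12→23
#125: waits 23, runs 23→27
Sum = 0+2+12+23 = 37.
SPT (increasing processing time): #104 #125 #111 #118.
#104: waits 0, runs 0→2
#125: waits 2, runs 2→6
#111: waits 6, runs 6→16
#118: waits 16, runs 16→27
Sum = 0+2+6+16 = 24.
LPT 57, EDD 26, FIFO 37, SPT 24 → minimum 24.

24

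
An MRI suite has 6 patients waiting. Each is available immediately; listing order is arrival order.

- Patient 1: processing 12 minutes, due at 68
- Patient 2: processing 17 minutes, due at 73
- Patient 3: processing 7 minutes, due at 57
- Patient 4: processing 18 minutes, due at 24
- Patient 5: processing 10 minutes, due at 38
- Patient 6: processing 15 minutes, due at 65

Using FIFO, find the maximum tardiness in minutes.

FIFO (arrival order): Patient 1 Patient 2 Patient 3 Patient 4 Patient 5 Patient 6.
Patient 1: 0→12, due 68, tardiness 0
Patient 2: 12→29, due 73, tardiness 0
Patient 3: 29→36, due 57, tardiness 0
Patient 4: 36→54, due 24, tardiness 30
Patient 5: 54→64, due 38, tardiness 26
Patient 6: 64→79, due 65, tardiness 14
Maximum = 30.

30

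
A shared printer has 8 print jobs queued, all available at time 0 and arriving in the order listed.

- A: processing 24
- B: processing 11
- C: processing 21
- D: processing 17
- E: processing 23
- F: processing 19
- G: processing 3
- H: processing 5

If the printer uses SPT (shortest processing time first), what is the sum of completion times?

419

SPT (increasing processing time): G H B D F C E A.
G: 0→3
H: 3→8
B: 8→19
D: 19→36
F: 36→55
C: 55→76
E: 76→99
A: 99→123
Sum = 3+8+19+36+55+76+99+123 = 419.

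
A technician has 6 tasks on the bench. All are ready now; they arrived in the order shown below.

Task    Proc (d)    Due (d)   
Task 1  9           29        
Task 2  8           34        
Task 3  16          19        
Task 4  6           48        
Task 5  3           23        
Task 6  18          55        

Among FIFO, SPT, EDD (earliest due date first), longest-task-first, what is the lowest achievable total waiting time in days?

FIFO (arrival order): Task 1 Task 2 Task 3 Task 4 Task 5 Task 6.
Task 1: waits 0, runs 0→9
Task 2: waits 9, runs 9→17
Task 3: waits 17, runs 17→33
Task 4: waits 33, runs 33→39
Task 5: waits 39, runs 39→42
Task 6: waits 42, runs 42→60
Sum = 0+9+17+33+39+42 = 140.
SPT (increasing processing time): Task 5 Task 4 Task 2 Task 1 Task 3 Task 6.
Task 5: waits 0, runs 0→3
Task 4: waits 3, runs 3→9
Task 2: waits 9, runs 9→17
Task 1: waits 17, runs 17→26
Task 3: waits 26, runs 26→42
Task 6: waits 42, runs 42→60
Sum = 0+3+9+17+26+42 = 97.
EDD (increasing due date): Task 3 Task 5 Task 1 Task 2 Task 4 Task 6.
Task 3: waits 0, runs 0→16
Task 5: waits 16, runs 16→19
Task 1: waits 19, runs 19→28
Task 2: waits 28, runs 28→36
Task 4: waits 36, runs 36→42
Task 6: waits 42, runs 42→60
Sum = 0+16+19+28+36+42 = 141.
LPT (decreasing processing time): Task 6 Task 3 Task 1 Task 2 Task 4 Task 5.
Task 6: waits 0, runs 0→18
Task 3: waits 18, runs 18→34
Task 1: waits 34, runs 34→43
Task 2: waits 43, runs 43→51
Task 4: waits 51, runs 51→57
Task 5: waits 57, runs 57→60
Sum = 0+18+34+43+51+57 = 203.
FIFO 140, SPT 97, EDD 141, LPT 203 → minimum 97.

97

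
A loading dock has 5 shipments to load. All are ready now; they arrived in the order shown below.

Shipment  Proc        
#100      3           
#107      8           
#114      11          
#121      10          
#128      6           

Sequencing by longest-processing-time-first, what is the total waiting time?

96

LPT (decreasing processing time): #114 #121 #107 #128 #100.
#114: waits 0, runs 0→11
#121: waits 11, runs 11→21
#107: waits 21, runs 21→29
#128: waits 29, runs 29→35
#100: waits 35, runs 35→38
Sum = 0+11+21+29+35 = 96.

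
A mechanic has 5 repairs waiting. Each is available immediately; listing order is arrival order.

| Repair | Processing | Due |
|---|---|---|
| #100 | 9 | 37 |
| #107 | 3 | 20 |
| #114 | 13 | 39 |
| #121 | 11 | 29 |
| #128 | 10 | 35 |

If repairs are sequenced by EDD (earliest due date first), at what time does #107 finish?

EDD (increasing due date): #107 #121 #128 #100 #114.
#107: 0→3

3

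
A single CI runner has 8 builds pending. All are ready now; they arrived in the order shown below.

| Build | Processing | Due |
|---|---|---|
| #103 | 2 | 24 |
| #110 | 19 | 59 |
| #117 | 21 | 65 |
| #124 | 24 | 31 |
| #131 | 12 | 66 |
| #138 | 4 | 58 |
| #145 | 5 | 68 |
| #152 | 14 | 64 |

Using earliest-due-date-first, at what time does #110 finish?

49

EDD (increasing due date): #103 #124 #138 #110 #152 #117 #131 #145.
#103: 0→2
#124: 2→26
#138: 26→30
#110: 30→49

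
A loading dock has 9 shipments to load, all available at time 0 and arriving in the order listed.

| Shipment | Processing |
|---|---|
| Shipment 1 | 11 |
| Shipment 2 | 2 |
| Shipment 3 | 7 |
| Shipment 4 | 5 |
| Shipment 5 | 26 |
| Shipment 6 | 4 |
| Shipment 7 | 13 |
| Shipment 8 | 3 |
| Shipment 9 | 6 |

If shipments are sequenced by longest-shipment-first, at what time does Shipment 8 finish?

LPT (decreasing processing time): Shipment 5 Shipment 7 Shipment 1 Shipment 3 Shipment 9 Shipment 4 Shipment 6 Shipment 8 Shipment 2.
Shipment 5: 0→26
Shipment 7: 26→39
Shipment 1: 39→50
Shipment 3: 50→57
Shipment 9: 57→63
Shipment 4: 63→68
Shipment 6: 68→72
Shipment 8: 72→75

75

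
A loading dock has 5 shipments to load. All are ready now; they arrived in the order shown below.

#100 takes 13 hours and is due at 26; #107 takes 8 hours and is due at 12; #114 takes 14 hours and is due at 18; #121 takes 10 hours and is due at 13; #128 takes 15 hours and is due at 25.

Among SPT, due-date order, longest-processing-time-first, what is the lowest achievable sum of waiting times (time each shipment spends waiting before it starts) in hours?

102

SPT (increasing processing time): #107 #121 #100 #114 #128.
#107: waits 0, runs 0→8
#121: waits 8, runs 8→18
#100: waits 18, runs 18→31
#114: waits 31, runs 31→45
#128: waits 45, runs 45→60
Sum = 0+8+18+31+45 = 102.
EDD (increasing due date): #107 #121 #114 #128 #100.
#107: waits 0, runs 0→8
#121: waits 8, runs 8→18
#114: waits 18, runs 18→32
#128: waits 32, runs 32→47
#100: waits 47, runs 47→60
Sum = 0+8+18+32+47 = 105.
LPT (decreasing processing time): #128 #114 #100 #121 #107.
#128: waits 0, runs 0→15
#114: waits 15, runs 15→29
#100: waits 29, runs 29→42
#121: waits 42, runs 42→52
#107: waits 52, runs 52→60
Sum = 0+15+29+42+52 = 138.
SPT 102, EDD 105, LPT 138 → minimum 102.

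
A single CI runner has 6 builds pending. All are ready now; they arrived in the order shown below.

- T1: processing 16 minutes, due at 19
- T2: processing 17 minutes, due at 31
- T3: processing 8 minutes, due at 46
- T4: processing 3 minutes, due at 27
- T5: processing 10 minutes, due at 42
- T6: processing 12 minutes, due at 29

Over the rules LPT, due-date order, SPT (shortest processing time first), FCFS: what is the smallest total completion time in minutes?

183

LPT (decreasing processing time): T2 T1 T6 T5 T3 T4.
T2: 0→17
T1: 17→33
T6: 33→45
T5: 45→55
T3: 55→63
T4: 63→66
Sum = 17+33+45+55+63+66 = 279.
EDD (increasing due date): T1 T4 T6 T2 T5 T3.
T1: 0→16
T4: 16→19
T6: 19→31
T2: 31→48
T5: 48→58
T3: 58→66
Sum = 16+19+31+48+58+66 = 238.
SPT (increasing processing time): T4 T3 T5 T6 T1 T2.
T4: 0→3
T3: 3→11
T5: 11→21
T6: 21→33
T1: 33→49
T2: 49→66
Sum = 3+11+21+33+49+66 = 183.
FIFO (arrival order): T1 T2 T3 T4 T5 T6.
T1: 0→16
T2: 16→33
T3: 33→41
T4: 41→44
T5: 44→54
T6: 54→66
Sum = 16+33+41+44+54+66 = 254.
LPT 279, EDD 238, SPT 183, FIFO 254 → minimum 183.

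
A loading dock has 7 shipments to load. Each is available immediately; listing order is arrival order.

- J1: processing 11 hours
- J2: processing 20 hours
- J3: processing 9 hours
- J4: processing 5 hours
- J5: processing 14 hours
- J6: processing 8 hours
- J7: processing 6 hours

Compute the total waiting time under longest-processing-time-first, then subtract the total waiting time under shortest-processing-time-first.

128

LPT (decreasing processing time): J2 J5 J1 J3 J6 J7 J4.
J2: waits 0, runs 0→20
J5: waits 20, runs 20→34
J1: waits 34, runs 34→45
J3: waits 45, runs 45→54
J6: waits 54, runs 54→62
J7: waits 62, runs 62→68
J4: waits 68, runs 68→73
Sum = 0+20+34+45+54+62+68 = 283.
SPT (increasing processing time): J4 J7 J6 J3 J1 J5 J2.
J4: waits 0, runs 0→5
J7: waits 5, runs 5→11
J6: waits 11, runs 11→19
J3: waits 19, runs 19→28
J1: waits 28, runs 28→39
J5: waits 39, runs 39→53
J2: waits 53, runs 53→73
Sum = 0+5+11+19+28+39+53 = 155.
Difference = 283 − 155 = 128.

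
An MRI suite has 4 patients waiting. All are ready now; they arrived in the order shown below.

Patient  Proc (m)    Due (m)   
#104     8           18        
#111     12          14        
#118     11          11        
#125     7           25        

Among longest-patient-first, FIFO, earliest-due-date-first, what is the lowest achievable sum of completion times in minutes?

97

LPT (decreasing processing time): #111 #118 #104 #125.
#111: 0→12
#118: 12→23
#104: 23→31
#125: 31→38
Sum = 12+23+31+38 = 104.
FIFO (arrival order): #104 #111 #118 #125.
#104: 0→8
#111: 8→20
#118: 20→31
#125: 31→38
Sum = 8+20+31+38 = 97.
EDD (increasing due date): #118 #111 #104 #125.
#118: 0→11
#111: 11→23
#104: 23→31
#125: 31→38
Sum = 11+23+31+38 = 103.
LPT 104, FIFO 97, EDD 103 → minimum 97.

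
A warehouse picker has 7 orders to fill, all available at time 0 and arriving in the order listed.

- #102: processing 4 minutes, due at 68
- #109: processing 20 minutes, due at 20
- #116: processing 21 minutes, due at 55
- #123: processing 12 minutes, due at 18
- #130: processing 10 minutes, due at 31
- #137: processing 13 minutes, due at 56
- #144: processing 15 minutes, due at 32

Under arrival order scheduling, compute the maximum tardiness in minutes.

63

FIFO (arrival order): #102 #109 #116 #123 #130 #137 #144.
#102: 0→4, due 68, tardiness 0
#109: 4→24, due 20, tardiness 4
#116: 24→45, due 55, tardiness 0
#123: 45→57, due 18, tardiness 39
#130: 57→67, due 31, tardiness 36
#137: 67→80, due 56, tardiness 24
#144: 80→95, due 32, tardiness 63
Maximum = 63.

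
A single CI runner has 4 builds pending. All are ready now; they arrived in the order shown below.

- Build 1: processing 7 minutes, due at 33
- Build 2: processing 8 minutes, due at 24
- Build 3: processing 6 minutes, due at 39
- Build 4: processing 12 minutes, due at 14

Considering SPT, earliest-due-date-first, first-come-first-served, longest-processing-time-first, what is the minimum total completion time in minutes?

SPT (increasing processing time): Build 3 Build 1 Build 2 Build 4.
Build 3: 0→6
Build 1: 6→13
Build 2: 13→21
Build 4: 21→33
Sum = 6+13+21+33 = 73.
EDD (increasing due date): Build 4 Build 2 Build 1 Build 3.
Build 4: 0→12
Build 2: 12→20
Build 1: 20→27
Build 3: 27→33
Sum = 12+20+27+33 = 92.
FIFO (arrival order): Build 1 Build 2 Build 3 Build 4.
Build 1: 0→7
Build 2: 7→15
Build 3: 15→21
Build 4: 21→33
Sum = 7+15+21+33 = 76.
LPT (decreasing processing time): Build 4 Build 2 Build 1 Build 3.
Build 4: 0→12
Build 2: 12→20
Build 1: 20→27
Build 3: 27→33
Sum = 12+20+27+33 = 92.
SPT 73, EDD 92, FIFO 76, LPT 92 → minimum 73.

73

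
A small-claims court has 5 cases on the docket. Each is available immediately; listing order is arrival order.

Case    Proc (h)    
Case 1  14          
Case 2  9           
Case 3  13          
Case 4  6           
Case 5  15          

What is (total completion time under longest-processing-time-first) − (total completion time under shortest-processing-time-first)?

LPT (decreasing processing time): Case 5 Case 1 Case 3 Case 2 Case 4.
Case 5: 0→15
Case 1: 15→29
Case 3: 29→42
Case 2: 42→51
Case 4: 51→57
Sum = 15+29+42+51+57 = 194.
SPT (increasing processing time): Case 4 Case 2 Case 3 Case 1 Case 5.
Case 4: 0→6
Case 2: 6→15
Case 3: 15→28
Case 1: 28→42
Case 5: 42→57
Sum = 6+15+28+42+57 = 148.
Difference = 194 − 148 = 46.

46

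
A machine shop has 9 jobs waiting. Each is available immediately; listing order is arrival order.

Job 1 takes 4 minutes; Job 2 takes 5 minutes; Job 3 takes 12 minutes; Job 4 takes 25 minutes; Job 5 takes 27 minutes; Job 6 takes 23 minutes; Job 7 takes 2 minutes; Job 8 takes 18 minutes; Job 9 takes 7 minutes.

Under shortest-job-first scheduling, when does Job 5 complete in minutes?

123

SPT (increasing processing time): Job 7 Job 1 Job 2 Job 9 Job 3 Job 8 Job 6 Job 4 Job 5.
Job 7: 0→2
Job 1: 2→6
Job 2: 6→11
Job 9: 11→18
Job 3: 18→30
Job 8: 30→48
Job 6: 48→71
Job 4: 71→96
Job 5: 96→123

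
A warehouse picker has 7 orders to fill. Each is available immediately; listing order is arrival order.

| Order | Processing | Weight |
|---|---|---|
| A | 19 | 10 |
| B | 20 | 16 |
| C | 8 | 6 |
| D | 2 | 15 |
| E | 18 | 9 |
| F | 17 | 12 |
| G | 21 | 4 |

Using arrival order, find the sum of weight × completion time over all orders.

3862

FIFO (arrival order): A B C D E F G.
A: finishes 19, weight 10, w·C = 190
B: finishes 39, weight 16, w·C = 624
C: finishes 47, weight 6, w·C = 282
D: finishes 49, weight 15, w·C = 735
E: finishes 67, weight 9, w·C = 603
F: finishes 84, weight 12, w·C = 1008
G: finishes 105, weight 4, w·C = 420
Sum = 190+624+282+735+603+1008+420 = 3862.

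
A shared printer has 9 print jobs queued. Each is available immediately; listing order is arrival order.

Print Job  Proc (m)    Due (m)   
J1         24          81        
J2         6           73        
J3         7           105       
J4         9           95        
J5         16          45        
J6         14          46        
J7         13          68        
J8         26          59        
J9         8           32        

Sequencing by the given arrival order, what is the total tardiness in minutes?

215

FIFO (arrival order): J1 J2 J3 J4 J5 J6 J7 J8 J9.
J1: 0→24, due 81, tardiness 0
J2: 24→30, due 73, tardiness 0
J3: 30→37, due 105, tardiness 0
J4: 37→46, due 95, tardiness 0
J5: 46→62, due 45, tardiness 17
J6: 62→76, due 46, tardiness 30
J7: 76→89, due 68, tardiness 21
J8: 89→115, due 59, tardiness 56
J9: 115→123, due 32, tardiness 91
Sum = 0+0+0+0+17+30+21+56+91 = 215.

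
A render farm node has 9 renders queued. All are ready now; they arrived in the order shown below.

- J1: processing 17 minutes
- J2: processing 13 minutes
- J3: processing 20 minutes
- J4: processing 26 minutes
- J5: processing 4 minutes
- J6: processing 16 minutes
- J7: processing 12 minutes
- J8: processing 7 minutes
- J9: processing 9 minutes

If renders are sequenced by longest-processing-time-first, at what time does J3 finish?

46

LPT (decreasing processing time): J4 J3 J1 J6 J2 J7 J9 J8 J5.
J4: 0→26
J3: 26→46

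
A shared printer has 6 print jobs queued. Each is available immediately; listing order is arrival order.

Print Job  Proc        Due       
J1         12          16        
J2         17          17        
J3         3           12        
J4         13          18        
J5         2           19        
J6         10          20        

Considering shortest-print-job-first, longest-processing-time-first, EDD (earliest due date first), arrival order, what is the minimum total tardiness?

73

SPT (increasing processing time): J5 J3 J6 J1 J4 J2.
J5: 0→2, due 19, tardiness 0
J3: 2→5, due 12, tardiness 0
J6: 5→15, due 20, tardiness 0
J1: 15→27, due 16, tardiness 11
J4: 27→40, due 18, tardiness 22
J2: 40→57, due 17, tardiness 40
Sum = 0+0+0+11+22+40 = 73.
LPT (decreasing processing time): J2 J4 J1 J6 J3 J5.
J2: 0→17, due 17, tardiness 0
J4: 17→30, due 18, tardiness 12
J1: 30→42, due 16, tardiness 26
J6: 42→52, due 20, tardiness 32
J3: 52→55, due 12, tardiness 43
J5: 55→57, due 19, tardiness 38
Sum = 0+12+26+32+43+38 = 151.
EDD (increasing due date): J3 J1 J2 J4 J5 J6.
J3: 0→3, due 12, tardiness 0
J1: 3→15, due 16, tardiness 0
J2: 15→32, due 17, tardiness 15
J4: 32→45, due 18, tardiness 27
J5: 45→47, due 19, tardiness 28
J6: 47→57, due 20, tardiness 37
Sum = 0+0+15+27+28+37 = 107.
FIFO (arrival order): J1 J2 J3 J4 J5 J6.
J1: 0→12, due 16, tardiness 0
J2: 12→29, due 17, tardiness 12
J3: 29→32, due 12, tardiness 20
J4: 32→45, due 18, tardiness 27
J5: 45→47, due 19, tardiness 28
J6: 47→57, due 20, tardiness 37
Sum = 0+12+20+27+28+37 = 124.
SPT 73, LPT 151, EDD 107, FIFO 124 → minimum 73.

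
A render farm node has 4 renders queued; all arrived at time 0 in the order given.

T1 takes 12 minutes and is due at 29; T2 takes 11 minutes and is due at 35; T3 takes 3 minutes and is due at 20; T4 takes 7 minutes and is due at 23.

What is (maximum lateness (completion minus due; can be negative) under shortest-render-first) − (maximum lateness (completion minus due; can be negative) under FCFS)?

-6

SPT (increasing processing time): T3 T4 T2 T1.
T3: 0→3, due 20, lateness -17
T4: 3→10, due 23, lateness -13
T2: 10→21, due 35, lateness -14
T1: 21→33, due 29, lateness 4
Maximum = 4.
FIFO (arrival order): T1 T2 T3 T4.
T1: 0→12, due 29, lateness -17
T2: 12→23, due 35, lateness -12
T3: 23→26, due 20, lateness 6
T4: 26→33, due 23, lateness 10
Maximum = 10.
Difference = 4 − 10 = -6.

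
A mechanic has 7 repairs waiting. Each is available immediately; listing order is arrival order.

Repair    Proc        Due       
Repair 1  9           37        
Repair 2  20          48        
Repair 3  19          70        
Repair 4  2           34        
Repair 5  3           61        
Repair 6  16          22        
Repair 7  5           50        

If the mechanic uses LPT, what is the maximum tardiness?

LPT (decreasing processing time): Repair 2 Repair 3 Repair 6 Repair 1 Repair 7 Repair 5 Repair 4.
Repair 2: 0→20, due 48, tardiness 0
Repair 3: 20→39, due 70, tardiness 0
Repair 6: 39→55, due 22, tardiness 33
Repair 1: 55→64, due 37, tardiness 27
Repair 7: 64→69, due 50, tardiness 19
Repair 5: 69→72, due 61, tardiness 11
Repair 4: 72→74, due 34, tardiness 40
Maximum = 40.

40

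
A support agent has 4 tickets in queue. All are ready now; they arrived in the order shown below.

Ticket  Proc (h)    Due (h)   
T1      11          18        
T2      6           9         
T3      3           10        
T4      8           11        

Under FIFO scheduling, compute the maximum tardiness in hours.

FIFO (arrival order): T1 T2 T3 T4.
T1: 0→11, due 18, tardiness 0
T2: 11→17, due 9, tardiness 8
T3: 17→20, due 10, tardiness 10
T4: 20→28, due 11, tardiness 17
Maximum = 17.

17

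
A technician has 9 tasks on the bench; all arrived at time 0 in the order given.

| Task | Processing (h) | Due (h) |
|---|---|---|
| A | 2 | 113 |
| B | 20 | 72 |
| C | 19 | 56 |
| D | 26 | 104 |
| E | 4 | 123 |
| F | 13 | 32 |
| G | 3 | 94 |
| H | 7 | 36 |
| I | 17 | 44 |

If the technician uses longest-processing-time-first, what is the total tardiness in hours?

LPT (decreasing processing time): D B C I F H E G A.
D: 0→26, due 104, tardiness 0
B: 26→46, due 72, tardiness 0
C: 46→65, due 56, tardiness 9
I: 65→82, due 44, tardiness 38
F: 82→95, due 32, tardiness 63
H: 95→102, due 36, tardiness 66
E: 102→106, due 123, tardiness 0
G: 106→109, due 94, tardiness 15
A: 109→111, due 113, tardiness 0
Sum = 0+0+9+38+63+66+0+15+0 = 191.

191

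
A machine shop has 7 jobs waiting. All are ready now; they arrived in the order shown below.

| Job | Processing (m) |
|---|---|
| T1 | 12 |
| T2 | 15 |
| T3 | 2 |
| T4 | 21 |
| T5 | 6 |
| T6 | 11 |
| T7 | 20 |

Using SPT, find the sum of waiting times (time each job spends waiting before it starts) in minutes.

172

SPT (increasing processing time): T3 T5 T6 T1 T2 T7 T4.
T3: waits 0, runs 0→2
T5: waits 2, runs 2→8
T6: waits 8, runs 8→19
T1: waits 19, runs 19→31
T2: waits 31, runs 31→46
T7: waits 46, runs 46→66
T4: waits 66, runs 66→87
Sum = 0+2+8+19+31+46+66 = 172.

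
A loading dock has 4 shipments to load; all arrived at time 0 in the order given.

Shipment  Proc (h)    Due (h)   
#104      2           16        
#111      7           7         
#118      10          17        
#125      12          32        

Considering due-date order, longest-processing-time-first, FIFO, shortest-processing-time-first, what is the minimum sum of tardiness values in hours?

EDD (increasing due date): #111 #104 #118 #125.
#111: 0→7, due 7, tardiness 0
#104: 7→9, due 16, tardiness 0
#118: 9→19, due 17, tardiness 2
#125: 19→31, due 32, tardiness 0
Sum = 0+0+2+0 = 2.
LPT (decreasing processing time): #125 #118 #111 #104.
#125: 0→12, due 32, tardiness 0
#118: 12→22, due 17, tardiness 5
#111: 22→29, due 7, tardiness 22
#104: 29→31, due 16, tardiness 15
Sum = 0+5+22+15 = 42.
FIFO (arrival order): #104 #111 #118 #125.
#104: 0→2, due 16, tardiness 0
#111: 2→9, due 7, tardiness 2
#118: 9→19, due 17, tardiness 2
#125: 19→31, due 32, tardiness 0
Sum = 0+2+2+0 = 4.
SPT (increasing processing time): #104 #111 #118 #125.
#104: 0→2, due 16, tardiness 0
#111: 2→9, due 7, tardiness 2
#118: 9→19, due 17, tardiness 2
#125: 19→31, due 32, tardiness 0
Sum = 0+2+2+0 = 4.
EDD 2, LPT 42, FIFO 4, SPT 4 → minimum 2.

2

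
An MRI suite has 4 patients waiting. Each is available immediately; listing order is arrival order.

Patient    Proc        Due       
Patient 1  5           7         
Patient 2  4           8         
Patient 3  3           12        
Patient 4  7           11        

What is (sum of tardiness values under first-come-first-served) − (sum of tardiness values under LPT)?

FIFO (arrival order): Patient 1 Patient 2 Patient 3 Patient 4.
Patient 1: 0→5, due 7, tardiness 0
Patient 2: 5→9, due 8, tardiness 1
Patient 3: 9→12, due 12, tardiness 0
Patient 4: 12→19, due 11, tardiness 8
Sum = 0+1+0+8 = 9.
LPT (decreasing processing time): Patient 4 Patient 1 Patient 2 Patient 3.
Patient 4: 0→7, due 11, tardiness 0
Patient 1: 7→12, due 7, tardiness 5
Patient 2: 12→16, due 8, tardiness 8
Patient 3: 16→19, due 12, tardiness 7
Sum = 0+5+8+7 = 20.
Difference = 9 − 20 = -11.

-11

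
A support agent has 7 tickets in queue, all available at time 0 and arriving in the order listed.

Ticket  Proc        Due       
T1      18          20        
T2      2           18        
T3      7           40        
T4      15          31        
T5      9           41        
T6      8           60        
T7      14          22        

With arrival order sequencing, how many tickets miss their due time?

4

FIFO (arrival order): T1 T2 T3 T4 T5 T6 T7.
T1: 0→18, due 20, tardiness 0
T2: 18→20, due 18, tardiness 2
T3: 20→27, due 40, tardiness 0
T4: 27→42, due 31, tardiness 11
T5: 42→51, due 41, tardiness 10
T6: 51→59, due 60, tardiness 0
T7: 59→73, due 22, tardiness 51
Late tickets: 4.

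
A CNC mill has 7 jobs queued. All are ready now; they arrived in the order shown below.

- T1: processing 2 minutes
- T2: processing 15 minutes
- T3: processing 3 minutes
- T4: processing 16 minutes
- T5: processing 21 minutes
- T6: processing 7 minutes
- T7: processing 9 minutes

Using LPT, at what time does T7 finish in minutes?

LPT (decreasing processing time): T5 T4 T2 T7 T6 T3 T1.
T5: 0→21
T4: 21→37
T2: 37→52
T7: 52→61

61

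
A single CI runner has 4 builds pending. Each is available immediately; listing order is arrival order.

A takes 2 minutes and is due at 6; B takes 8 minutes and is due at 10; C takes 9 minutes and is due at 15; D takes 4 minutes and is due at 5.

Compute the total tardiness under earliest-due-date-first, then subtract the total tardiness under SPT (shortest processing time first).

EDD (increasing due date): D A B C.
D: 0→4, due 5, tardiness 0
A: 4→6, due 6, tardiness 0
B: 6→14, due 10, tardiness 4
C: 14→23, due 15, tardiness 8
Sum = 0+0+4+8 = 12.
SPT (increasing processing time): A D B C.
A: 0→2, due 6, tardiness 0
D: 2→6, due 5, tardiness 1
B: 6→14, due 10, tardiness 4
C: 14→23, due 15, tardiness 8
Sum = 0+1+4+8 = 13.
Difference = 12 − 13 = -1.

-1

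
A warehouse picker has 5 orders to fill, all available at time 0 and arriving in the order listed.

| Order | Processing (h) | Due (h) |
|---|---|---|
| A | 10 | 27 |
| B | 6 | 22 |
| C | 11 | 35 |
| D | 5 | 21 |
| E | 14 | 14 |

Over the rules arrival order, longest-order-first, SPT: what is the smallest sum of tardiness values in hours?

32

FIFO (arrival order): A B C D E.
A: 0→10, due 27, tardiness 0
B: 10→16, due 22, tardiness 0
C: 16→27, due 35, tardiness 0
D: 27→32, due 21, tardiness 11
E: 32→46, due 14, tardiness 32
Sum = 0+0+0+11+32 = 43.
LPT (decreasing processing time): E C A B D.
E: 0→14, due 14, tardiness 0
C: 14→25, due 35, tardiness 0
A: 25→35, due 27, tardiness 8
B: 35→41, due 22, tardiness 19
D: 41→46, due 21, tardiness 25
Sum = 0+0+8+19+25 = 52.
SPT (increasing processing time): D B A C E.
D: 0→5, due 21, tardiness 0
B: 5→11, due 22, tardiness 0
A: 11→21, due 27, tardiness 0
C: 21→32, due 35, tardiness 0
E: 32→46, due 14, tardiness 32
Sum = 0+0+0+0+32 = 32.
FIFO 43, LPT 52, SPT 32 → minimum 32.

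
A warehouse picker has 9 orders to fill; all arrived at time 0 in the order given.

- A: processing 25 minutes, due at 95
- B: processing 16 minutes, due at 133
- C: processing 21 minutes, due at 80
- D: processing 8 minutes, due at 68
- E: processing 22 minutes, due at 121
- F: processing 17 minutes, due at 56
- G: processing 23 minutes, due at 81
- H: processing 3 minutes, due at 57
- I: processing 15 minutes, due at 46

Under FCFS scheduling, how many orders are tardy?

5

FIFO (arrival order): A B C D E F G H I.
A: 0→25, due 95, tardiness 0
B: 25→41, due 133, tardiness 0
C: 41→62, due 80, tardiness 0
D: 62→70, due 68, tardiness 2
E: 70→92, due 121, tardiness 0
F: 92→109, due 56, tardiness 53
G: 109→132, due 81, tardiness 51
H: 132→135, due 57, tardiness 78
I: 135→150, due 46, tardiness 104
Late orders: 5.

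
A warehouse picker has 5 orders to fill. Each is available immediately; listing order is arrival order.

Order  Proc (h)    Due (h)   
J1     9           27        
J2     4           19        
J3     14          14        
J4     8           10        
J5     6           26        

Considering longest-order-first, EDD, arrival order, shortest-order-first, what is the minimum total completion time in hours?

100

LPT (decreasing processing time): J3 J1 J4 J5 J2.
J3: 0→14
J1: 14→23
J4: 23→31
J5: 31→37
J2: 37→41
Sum = 14+23+31+37+41 = 146.
EDD (increasing due date): J4 J3 J2 J5 J1.
J4: 0→8
J3: 8→22
J2: 22→26
J5: 26→32
J1: 32→41
Sum = 8+22+26+32+41 = 129.
FIFO (arrival order): J1 J2 J3 J4 J5.
J1: 0→9
J2: 9→13
J3: 13→27
J4: 27→35
J5: 35→41
Sum = 9+13+27+35+41 = 125.
SPT (increasing processing time): J2 J5 J4 J1 J3.
J2: 0→4
J5: 4→10
J4: 10→18
J1: 18→27
J3: 27→41
Sum = 4+10+18+27+41 = 100.
LPT 146, EDD 129, FIFO 125, SPT 100 → minimum 100.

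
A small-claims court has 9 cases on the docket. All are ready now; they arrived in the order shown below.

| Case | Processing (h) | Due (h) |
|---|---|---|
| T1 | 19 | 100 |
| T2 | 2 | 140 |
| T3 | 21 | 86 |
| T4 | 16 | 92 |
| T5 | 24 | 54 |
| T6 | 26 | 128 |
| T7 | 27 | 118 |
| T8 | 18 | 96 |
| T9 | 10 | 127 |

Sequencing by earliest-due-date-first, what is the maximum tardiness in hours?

EDD (increasing due date): T5 T3 T4 T8 T1 T7 T9 T6 T2.
T5: 0→24, due 54, tardiness 0
T3: 24→45, due 86, tardiness 0
T4: 45→61, due 92, tardiness 0
T8: 61→79, due 96, tardiness 0
T1: 79→98, due 100, tardiness 0
T7: 98→125, due 118, tardiness 7
T9: 125→135, due 127, tardiness 8
T6: 135→161, due 128, tardiness 33
T2: 161→163, due 140, tardiness 23
Maximum = 33.

33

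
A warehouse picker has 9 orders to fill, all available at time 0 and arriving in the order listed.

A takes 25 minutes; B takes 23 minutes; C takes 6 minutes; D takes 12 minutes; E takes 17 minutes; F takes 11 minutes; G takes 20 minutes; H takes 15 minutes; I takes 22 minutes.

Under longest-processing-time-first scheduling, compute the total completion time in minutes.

LPT (decreasing processing time): A B I G E H D F C.
A: 0→25
B: 25→48
I: 48→70
G: 70→90
E: 90→107
H: 107→122
D: 122→134
F: 134→145
C: 145→151
Sum = 25+48+70+90+107+122+134+145+151 = 892.

892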